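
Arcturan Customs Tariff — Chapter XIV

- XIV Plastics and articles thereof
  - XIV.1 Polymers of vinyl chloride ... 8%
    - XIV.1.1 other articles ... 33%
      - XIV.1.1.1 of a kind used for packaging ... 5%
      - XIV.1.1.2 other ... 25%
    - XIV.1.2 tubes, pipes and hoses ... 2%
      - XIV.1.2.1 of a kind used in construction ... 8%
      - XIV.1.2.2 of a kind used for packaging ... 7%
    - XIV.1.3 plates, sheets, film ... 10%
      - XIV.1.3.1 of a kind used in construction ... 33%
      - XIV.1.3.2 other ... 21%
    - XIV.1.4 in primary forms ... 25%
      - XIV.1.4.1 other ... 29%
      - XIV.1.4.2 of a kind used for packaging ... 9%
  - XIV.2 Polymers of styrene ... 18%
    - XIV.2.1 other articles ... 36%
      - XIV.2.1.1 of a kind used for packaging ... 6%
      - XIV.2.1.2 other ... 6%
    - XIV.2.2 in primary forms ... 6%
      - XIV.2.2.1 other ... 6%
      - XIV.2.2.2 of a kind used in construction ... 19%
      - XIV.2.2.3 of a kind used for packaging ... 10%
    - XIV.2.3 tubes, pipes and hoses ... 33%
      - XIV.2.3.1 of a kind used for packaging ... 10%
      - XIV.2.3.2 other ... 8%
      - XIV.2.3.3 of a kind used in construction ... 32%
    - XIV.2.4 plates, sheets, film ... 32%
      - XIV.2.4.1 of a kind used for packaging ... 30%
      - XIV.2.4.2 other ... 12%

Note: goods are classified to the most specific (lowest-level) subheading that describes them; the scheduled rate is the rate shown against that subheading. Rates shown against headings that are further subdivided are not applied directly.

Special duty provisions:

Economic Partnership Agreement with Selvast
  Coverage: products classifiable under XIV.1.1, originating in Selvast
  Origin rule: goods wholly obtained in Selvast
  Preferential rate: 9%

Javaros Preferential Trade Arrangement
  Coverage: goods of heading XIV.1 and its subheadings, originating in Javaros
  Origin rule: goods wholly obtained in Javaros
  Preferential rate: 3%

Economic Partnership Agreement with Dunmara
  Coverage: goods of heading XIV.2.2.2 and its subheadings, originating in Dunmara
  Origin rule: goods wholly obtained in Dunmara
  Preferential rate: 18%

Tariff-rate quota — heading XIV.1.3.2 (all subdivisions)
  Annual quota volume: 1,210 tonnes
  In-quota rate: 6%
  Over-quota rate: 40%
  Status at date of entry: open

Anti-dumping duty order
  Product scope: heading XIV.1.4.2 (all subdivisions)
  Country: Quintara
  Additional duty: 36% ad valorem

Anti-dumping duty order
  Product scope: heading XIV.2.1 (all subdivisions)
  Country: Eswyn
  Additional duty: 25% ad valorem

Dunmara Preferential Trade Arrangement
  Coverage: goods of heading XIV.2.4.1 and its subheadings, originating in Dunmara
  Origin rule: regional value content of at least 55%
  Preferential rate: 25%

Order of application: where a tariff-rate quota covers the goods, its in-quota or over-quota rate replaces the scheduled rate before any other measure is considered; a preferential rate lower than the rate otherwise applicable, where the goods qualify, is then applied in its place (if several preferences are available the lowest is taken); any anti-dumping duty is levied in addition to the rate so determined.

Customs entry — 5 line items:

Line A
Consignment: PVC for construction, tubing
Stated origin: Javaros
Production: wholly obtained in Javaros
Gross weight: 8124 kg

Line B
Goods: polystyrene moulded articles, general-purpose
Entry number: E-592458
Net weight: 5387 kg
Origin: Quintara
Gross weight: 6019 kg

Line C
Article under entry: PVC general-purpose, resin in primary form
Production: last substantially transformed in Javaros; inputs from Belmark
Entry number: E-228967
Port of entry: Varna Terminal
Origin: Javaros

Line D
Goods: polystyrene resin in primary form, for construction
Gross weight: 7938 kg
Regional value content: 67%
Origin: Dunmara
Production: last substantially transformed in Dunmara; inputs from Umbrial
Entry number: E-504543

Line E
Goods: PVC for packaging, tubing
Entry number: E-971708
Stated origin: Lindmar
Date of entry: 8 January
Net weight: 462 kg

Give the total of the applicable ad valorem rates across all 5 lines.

Line A: PVC → XIV.1; tubing → XIV.1.2; for construction → XIV.1.2.1. Scheduled 8%. Javaros agreement on XIV.1: wholly obtained → 3% available; preferential 3%. → 3%.
Line B: polystyrene → XIV.2; moulded articles → XIV.2.1; general-purpose → XIV.2.1.2. Scheduled 6%. No special measure applies. → 6%.
Line C: PVC → XIV.1; resin in primary form → XIV.1.4; general-purpose → XIV.1.4.1. Scheduled 29%. Javaros agreement on XIV.1: not wholly obtained. → 29%.
Line D: polystyrene → XIV.2; resin in primary form → XIV.2.2; for construction → XIV.2.2.2. Scheduled 19%. Dunmara agreement on XIV.2.2.2: not wholly obtained; Dunmara agreement on XIV.2.4.1: XIV.2.2.2 not covered. → 19%.
Line E: PVC → XIV.1; tubing → XIV.1.2; for packaging → XIV.1.2.2. Scheduled 7%. No special measure applies. → 7%.
Sum: 3% + 6% + 29% + 19% + 7% = 64%.

64%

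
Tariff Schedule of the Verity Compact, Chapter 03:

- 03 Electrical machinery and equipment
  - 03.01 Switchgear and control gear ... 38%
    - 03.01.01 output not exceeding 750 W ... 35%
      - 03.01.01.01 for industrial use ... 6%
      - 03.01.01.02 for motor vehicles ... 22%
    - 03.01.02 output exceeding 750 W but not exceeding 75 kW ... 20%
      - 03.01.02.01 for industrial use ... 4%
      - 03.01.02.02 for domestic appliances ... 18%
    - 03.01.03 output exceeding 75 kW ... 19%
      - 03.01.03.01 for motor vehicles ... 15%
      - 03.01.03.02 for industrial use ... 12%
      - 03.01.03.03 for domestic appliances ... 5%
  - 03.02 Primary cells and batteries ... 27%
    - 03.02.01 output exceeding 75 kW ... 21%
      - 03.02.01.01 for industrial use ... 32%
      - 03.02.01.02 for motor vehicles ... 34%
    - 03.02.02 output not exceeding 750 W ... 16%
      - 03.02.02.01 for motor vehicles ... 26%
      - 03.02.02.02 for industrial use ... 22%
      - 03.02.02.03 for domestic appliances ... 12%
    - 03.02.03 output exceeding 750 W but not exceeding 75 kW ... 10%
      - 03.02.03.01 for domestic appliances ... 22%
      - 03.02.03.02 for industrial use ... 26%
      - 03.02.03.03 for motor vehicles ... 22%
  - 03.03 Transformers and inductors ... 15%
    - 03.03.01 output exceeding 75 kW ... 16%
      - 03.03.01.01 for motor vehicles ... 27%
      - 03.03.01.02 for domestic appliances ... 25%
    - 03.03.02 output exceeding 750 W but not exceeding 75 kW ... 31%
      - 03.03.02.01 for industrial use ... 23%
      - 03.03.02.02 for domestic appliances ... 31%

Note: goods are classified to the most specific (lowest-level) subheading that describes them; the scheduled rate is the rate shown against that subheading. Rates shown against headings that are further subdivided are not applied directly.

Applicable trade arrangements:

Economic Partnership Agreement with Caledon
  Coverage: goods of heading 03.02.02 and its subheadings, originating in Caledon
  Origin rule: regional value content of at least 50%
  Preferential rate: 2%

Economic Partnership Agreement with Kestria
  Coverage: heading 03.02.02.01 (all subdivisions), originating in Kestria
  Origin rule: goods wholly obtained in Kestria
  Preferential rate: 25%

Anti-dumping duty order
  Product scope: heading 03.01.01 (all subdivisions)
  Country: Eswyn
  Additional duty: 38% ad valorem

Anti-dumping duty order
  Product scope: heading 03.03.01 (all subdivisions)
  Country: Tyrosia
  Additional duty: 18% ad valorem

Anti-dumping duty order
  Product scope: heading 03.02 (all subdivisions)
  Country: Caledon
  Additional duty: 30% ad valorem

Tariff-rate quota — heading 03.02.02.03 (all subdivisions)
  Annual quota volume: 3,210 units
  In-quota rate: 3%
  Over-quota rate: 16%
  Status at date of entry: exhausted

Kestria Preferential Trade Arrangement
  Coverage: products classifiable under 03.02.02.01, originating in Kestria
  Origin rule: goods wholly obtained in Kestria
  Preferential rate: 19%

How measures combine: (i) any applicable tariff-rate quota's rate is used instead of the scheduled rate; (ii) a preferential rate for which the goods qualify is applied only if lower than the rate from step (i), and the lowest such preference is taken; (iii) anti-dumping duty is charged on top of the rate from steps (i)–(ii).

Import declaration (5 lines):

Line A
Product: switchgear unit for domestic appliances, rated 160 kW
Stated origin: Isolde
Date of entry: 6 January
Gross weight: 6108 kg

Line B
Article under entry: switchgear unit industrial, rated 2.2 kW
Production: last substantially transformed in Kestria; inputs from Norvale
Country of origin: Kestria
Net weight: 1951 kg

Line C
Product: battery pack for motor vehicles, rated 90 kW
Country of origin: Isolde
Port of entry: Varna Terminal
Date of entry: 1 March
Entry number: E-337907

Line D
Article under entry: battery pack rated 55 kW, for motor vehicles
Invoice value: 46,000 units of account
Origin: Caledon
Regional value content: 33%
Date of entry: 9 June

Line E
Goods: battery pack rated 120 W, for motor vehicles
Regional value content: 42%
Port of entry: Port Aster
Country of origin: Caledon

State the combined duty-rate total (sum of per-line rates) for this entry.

Line A: switchgear unit → 03.01; rated 160 kW → 03.01.03; for domestic appliances → 03.01.03.03. Scheduled 5%. No special measure applies. → 5%.
Line B: switchgear unit → 03.01; rated 2.2 kW → 03.01.02; industrial → 03.01.02.01. Scheduled 4%. Kestria agreement on 03.02.02.01: 03.01.02.01 not covered; Kestria agreement on 03.02.02.01: 03.01.02.01 not covered. → 4%.
Line C: battery pack → 03.02; rated 90 kW → 03.02.01; for motor vehicles → 03.02.01.02. Scheduled 34%. No special measure applies. → 34%.
Line D: battery pack → 03.02; rated 55 kW → 03.02.03; for motor vehicles → 03.02.03.03. Scheduled 22%. Caledon agreement on 03.02.02: 03.02.03.03 not covered; anti-dumping (Caledon, 03.02): +30%; total 22% + 30% = 52%. → 52%.
Line E: battery pack → 03.02; rated 120 W → 03.02.02; for motor vehicles → 03.02.02.01. Scheduled 26%. Caledon agreement on 03.02.02: RVC < 50%; anti-dumping (Caledon, 03.02): +30%; total 26% + 30% = 56%. → 56%.
Sum: 5% + 4% + 34% + 52% + 56% = 151%.

151%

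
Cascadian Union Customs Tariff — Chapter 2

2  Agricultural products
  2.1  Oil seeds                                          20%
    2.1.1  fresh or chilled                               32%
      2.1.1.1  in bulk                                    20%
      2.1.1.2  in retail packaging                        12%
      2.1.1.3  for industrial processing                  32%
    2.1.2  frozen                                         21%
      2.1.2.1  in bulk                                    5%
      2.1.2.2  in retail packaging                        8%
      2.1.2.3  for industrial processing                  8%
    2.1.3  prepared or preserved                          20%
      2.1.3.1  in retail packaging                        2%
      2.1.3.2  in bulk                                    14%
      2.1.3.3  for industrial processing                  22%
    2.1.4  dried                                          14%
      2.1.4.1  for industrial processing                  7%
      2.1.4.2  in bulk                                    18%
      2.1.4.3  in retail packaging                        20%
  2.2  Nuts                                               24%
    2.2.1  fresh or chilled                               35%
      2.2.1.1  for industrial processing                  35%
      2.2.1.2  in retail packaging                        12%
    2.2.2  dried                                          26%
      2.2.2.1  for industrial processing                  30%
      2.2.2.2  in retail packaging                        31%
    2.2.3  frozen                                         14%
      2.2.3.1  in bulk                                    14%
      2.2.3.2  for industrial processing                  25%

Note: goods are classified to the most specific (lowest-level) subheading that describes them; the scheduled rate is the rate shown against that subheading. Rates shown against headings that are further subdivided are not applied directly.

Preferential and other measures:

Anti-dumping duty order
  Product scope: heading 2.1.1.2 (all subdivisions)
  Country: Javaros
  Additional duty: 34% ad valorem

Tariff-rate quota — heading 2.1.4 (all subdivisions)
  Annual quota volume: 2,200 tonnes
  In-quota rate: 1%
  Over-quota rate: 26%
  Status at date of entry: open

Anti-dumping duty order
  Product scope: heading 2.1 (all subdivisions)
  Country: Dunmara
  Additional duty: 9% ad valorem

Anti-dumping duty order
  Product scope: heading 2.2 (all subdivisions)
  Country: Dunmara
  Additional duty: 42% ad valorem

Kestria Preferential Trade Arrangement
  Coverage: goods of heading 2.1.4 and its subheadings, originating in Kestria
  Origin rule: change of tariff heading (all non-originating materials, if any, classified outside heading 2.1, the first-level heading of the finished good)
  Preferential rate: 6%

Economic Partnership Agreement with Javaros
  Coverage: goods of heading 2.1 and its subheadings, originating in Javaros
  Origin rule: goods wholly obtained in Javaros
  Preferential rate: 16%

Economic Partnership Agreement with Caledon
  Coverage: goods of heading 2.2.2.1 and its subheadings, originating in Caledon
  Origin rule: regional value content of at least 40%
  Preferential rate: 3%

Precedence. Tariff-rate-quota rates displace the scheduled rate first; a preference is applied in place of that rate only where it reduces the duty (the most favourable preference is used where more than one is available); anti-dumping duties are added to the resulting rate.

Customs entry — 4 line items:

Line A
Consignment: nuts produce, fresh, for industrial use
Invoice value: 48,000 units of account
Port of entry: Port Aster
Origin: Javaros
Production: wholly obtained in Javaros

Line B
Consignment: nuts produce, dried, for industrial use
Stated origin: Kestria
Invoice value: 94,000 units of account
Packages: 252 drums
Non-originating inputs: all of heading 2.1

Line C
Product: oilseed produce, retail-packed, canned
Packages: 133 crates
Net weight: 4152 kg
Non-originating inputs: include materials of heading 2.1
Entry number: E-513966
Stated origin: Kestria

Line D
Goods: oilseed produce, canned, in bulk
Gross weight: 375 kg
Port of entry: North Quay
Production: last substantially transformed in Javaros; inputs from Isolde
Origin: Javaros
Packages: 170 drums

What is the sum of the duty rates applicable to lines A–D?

81%

Line A: nuts → 2.2; fresh → 2.2.1; for industrial use → 2.2.1.1. Scheduled 35%. Javaros agreement on 2.1: 2.2.1.1 not covered. → 35%.
Line B: nuts → 2.2; dried → 2.2.2; for industrial use → 2.2.2.1. Scheduled 30%. Kestria agreement on 2.1.4: 2.2.2.1 not covered. → 30%.
Line C: oilseed → 2.1; canned → 2.1.3; retail-packed → 2.1.3.1. Scheduled 2%. Kestria agreement on 2.1.4: 2.1.3.1 not covered. → 2%.
Line D: oilseed → 2.1; canned → 2.1.3; in bulk → 2.1.3.2. Scheduled 14%. Javaros agreement on 2.1: not wholly obtained. → 14%.
Sum: 35% + 30% + 2% + 14% = 81%.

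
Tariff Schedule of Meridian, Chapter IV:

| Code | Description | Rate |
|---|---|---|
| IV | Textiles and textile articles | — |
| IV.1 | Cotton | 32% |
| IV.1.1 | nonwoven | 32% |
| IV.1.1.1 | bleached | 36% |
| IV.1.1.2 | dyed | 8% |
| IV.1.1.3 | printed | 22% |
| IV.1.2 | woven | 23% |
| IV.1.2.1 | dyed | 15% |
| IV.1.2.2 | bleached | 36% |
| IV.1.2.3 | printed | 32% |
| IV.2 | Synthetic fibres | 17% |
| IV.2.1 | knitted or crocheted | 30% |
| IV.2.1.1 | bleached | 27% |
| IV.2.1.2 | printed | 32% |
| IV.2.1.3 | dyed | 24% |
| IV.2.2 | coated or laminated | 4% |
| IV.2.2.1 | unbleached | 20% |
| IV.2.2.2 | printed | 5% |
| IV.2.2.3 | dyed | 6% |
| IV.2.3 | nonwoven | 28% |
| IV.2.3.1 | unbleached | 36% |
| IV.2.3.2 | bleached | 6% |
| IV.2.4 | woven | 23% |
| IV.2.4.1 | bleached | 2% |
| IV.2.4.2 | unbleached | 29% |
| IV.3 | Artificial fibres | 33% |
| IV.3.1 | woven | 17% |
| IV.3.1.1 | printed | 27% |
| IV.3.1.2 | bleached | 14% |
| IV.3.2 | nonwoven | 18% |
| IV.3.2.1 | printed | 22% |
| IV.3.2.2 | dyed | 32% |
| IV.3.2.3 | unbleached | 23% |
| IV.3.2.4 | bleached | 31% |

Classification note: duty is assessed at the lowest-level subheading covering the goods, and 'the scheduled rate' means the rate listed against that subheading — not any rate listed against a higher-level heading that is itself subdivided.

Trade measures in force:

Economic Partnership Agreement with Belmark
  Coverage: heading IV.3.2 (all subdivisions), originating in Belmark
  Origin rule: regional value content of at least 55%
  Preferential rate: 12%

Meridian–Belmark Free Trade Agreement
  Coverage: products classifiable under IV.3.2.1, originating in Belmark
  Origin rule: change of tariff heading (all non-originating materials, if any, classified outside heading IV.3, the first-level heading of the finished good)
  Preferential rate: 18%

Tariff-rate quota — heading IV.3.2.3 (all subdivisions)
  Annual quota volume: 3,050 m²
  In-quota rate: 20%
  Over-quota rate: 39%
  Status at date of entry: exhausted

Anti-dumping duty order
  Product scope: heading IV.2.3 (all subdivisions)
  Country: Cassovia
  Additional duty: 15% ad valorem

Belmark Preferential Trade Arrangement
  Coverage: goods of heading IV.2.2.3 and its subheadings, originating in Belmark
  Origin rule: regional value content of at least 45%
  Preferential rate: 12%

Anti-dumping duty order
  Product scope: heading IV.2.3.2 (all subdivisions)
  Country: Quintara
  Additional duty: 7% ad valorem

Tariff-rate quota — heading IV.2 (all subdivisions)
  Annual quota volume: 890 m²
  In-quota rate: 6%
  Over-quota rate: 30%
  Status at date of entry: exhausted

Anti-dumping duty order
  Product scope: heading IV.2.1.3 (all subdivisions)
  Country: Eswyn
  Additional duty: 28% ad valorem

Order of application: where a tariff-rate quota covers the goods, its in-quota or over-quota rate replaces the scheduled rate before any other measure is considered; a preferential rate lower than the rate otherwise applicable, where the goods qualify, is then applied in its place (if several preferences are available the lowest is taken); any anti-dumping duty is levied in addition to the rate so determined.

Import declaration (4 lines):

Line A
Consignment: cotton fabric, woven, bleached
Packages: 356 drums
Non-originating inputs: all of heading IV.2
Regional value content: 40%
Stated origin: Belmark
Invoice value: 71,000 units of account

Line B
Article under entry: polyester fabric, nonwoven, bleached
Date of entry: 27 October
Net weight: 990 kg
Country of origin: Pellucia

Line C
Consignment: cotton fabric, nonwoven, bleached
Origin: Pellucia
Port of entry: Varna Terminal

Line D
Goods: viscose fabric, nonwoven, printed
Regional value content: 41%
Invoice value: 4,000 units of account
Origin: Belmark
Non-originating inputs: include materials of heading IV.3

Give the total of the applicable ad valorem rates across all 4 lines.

Line A: cotton → IV.1; woven → IV.1.2; bleached → IV.1.2.2. Scheduled 36%. Belmark agreement on IV.3.2: IV.1.2.2 not covered; Belmark agreement on IV.3.2.1: IV.1.2.2 not covered; Belmark agreement on IV.2.2.3: IV.1.2.2 not covered. → 36%.
Line B: polyester → IV.2; nonwoven → IV.2.3; bleached → IV.2.3.2. Scheduled 6%. quota on IV.2 exhausted → over-quota 30%. → 30%.
Line C: cotton → IV.1; nonwoven → IV.1.1; bleached → IV.1.1.1. Scheduled 36%. No special measure applies. → 36%.
Line D: viscose → IV.3; nonwoven → IV.3.2; printed → IV.3.2.1. Scheduled 22%. Belmark agreement on IV.3.2: RVC < 55%; Belmark agreement on IV.3.2.1: CTH not met; Belmark agreement on IV.2.2.3: IV.3.2.1 not covered. → 22%.
Sum: 36% + 30% + 36% + 22% = 124%.

124%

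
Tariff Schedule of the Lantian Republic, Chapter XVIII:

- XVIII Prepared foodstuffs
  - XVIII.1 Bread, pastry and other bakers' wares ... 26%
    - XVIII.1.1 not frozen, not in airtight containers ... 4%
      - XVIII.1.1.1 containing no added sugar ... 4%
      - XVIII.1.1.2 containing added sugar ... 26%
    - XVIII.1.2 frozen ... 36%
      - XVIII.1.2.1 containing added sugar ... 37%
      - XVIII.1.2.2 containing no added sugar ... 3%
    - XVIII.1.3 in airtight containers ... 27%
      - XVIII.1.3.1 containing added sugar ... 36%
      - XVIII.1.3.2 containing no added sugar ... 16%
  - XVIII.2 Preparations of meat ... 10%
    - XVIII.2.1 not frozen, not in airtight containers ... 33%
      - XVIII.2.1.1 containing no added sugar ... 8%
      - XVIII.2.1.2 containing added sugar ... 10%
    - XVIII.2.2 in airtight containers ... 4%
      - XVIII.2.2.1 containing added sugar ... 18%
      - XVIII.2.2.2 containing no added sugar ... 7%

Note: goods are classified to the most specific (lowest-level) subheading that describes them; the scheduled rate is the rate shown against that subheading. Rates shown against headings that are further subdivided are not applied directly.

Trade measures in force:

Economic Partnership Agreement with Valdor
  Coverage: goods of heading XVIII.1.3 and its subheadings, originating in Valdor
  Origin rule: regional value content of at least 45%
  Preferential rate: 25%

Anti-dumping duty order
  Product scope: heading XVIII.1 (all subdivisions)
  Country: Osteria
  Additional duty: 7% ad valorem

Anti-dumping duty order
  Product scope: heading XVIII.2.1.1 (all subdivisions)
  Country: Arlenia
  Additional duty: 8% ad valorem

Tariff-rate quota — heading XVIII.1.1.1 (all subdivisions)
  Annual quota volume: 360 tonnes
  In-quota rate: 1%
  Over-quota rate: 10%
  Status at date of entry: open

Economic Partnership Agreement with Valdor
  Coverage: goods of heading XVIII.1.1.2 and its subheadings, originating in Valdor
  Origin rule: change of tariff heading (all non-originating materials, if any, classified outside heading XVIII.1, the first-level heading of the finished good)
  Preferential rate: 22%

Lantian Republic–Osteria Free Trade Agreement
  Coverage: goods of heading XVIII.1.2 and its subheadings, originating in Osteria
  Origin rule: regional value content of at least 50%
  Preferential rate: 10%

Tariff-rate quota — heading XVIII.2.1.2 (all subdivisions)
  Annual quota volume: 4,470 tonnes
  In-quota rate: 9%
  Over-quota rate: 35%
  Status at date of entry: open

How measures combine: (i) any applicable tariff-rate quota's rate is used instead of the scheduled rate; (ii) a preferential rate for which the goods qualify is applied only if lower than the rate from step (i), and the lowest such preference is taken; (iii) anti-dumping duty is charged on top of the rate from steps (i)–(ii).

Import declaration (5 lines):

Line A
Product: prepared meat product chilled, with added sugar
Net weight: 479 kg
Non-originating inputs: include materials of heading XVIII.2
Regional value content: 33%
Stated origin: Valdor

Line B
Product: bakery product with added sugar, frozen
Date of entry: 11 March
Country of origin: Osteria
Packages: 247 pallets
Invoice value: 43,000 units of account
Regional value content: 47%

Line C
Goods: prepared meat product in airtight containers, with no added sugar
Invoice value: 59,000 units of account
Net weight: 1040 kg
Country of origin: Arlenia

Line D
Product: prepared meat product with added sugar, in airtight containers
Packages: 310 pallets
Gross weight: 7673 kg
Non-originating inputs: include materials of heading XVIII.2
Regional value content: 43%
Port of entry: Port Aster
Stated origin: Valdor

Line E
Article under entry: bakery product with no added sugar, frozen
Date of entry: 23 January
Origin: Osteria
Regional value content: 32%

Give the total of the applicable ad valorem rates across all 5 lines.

88%

Line A: prepared meat product → XVIII.2; chilled → XVIII.2.1; with added sugar → XVIII.2.1.2. Scheduled 10%. quota on XVIII.2.1.2 open → in-quota 9%; Valdor agreement on XVIII.1.3: XVIII.2.1.2 not covered; Valdor agreement on XVIII.1.1.2: XVIII.2.1.2 not covered. → 9%.
Line B: bakery product → XVIII.1; frozen → XVIII.1.2; with added sugar → XVIII.1.2.1. Scheduled 37%. Osteria agreement on XVIII.1.2: RVC < 50%; anti-dumping (Osteria, XVIII.1): +7%; total 37% + 7% = 44%. → 44%.
Line C: prepared meat product → XVIII.2; in airtight containers → XVIII.2.2; with no added sugar → XVIII.2.2.2. Scheduled 7%. No special measure applies. → 7%.
Line D: prepared meat product → XVIII.2; in airtight containers → XVIII.2.2; with added sugar → XVIII.2.2.1. Scheduled 18%. Valdor agreement on XVIII.1.3: XVIII.2.2.1 not covered; Valdor agreement on XVIII.1.1.2: XVIII.2.2.1 not covered. → 18%.
Line E: bakery product → XVIII.1; frozen → XVIII.1.2; with no added sugar → XVIII.1.2.2. Scheduled 3%. Osteria agreement on XVIII.1.2: RVC < 50%; anti-dumping (Osteria, XVIII.1): +7%; total 3% + 7% = 10%. → 10%.
Sum: 9% + 44% + 7% + 18% + 10% = 88%.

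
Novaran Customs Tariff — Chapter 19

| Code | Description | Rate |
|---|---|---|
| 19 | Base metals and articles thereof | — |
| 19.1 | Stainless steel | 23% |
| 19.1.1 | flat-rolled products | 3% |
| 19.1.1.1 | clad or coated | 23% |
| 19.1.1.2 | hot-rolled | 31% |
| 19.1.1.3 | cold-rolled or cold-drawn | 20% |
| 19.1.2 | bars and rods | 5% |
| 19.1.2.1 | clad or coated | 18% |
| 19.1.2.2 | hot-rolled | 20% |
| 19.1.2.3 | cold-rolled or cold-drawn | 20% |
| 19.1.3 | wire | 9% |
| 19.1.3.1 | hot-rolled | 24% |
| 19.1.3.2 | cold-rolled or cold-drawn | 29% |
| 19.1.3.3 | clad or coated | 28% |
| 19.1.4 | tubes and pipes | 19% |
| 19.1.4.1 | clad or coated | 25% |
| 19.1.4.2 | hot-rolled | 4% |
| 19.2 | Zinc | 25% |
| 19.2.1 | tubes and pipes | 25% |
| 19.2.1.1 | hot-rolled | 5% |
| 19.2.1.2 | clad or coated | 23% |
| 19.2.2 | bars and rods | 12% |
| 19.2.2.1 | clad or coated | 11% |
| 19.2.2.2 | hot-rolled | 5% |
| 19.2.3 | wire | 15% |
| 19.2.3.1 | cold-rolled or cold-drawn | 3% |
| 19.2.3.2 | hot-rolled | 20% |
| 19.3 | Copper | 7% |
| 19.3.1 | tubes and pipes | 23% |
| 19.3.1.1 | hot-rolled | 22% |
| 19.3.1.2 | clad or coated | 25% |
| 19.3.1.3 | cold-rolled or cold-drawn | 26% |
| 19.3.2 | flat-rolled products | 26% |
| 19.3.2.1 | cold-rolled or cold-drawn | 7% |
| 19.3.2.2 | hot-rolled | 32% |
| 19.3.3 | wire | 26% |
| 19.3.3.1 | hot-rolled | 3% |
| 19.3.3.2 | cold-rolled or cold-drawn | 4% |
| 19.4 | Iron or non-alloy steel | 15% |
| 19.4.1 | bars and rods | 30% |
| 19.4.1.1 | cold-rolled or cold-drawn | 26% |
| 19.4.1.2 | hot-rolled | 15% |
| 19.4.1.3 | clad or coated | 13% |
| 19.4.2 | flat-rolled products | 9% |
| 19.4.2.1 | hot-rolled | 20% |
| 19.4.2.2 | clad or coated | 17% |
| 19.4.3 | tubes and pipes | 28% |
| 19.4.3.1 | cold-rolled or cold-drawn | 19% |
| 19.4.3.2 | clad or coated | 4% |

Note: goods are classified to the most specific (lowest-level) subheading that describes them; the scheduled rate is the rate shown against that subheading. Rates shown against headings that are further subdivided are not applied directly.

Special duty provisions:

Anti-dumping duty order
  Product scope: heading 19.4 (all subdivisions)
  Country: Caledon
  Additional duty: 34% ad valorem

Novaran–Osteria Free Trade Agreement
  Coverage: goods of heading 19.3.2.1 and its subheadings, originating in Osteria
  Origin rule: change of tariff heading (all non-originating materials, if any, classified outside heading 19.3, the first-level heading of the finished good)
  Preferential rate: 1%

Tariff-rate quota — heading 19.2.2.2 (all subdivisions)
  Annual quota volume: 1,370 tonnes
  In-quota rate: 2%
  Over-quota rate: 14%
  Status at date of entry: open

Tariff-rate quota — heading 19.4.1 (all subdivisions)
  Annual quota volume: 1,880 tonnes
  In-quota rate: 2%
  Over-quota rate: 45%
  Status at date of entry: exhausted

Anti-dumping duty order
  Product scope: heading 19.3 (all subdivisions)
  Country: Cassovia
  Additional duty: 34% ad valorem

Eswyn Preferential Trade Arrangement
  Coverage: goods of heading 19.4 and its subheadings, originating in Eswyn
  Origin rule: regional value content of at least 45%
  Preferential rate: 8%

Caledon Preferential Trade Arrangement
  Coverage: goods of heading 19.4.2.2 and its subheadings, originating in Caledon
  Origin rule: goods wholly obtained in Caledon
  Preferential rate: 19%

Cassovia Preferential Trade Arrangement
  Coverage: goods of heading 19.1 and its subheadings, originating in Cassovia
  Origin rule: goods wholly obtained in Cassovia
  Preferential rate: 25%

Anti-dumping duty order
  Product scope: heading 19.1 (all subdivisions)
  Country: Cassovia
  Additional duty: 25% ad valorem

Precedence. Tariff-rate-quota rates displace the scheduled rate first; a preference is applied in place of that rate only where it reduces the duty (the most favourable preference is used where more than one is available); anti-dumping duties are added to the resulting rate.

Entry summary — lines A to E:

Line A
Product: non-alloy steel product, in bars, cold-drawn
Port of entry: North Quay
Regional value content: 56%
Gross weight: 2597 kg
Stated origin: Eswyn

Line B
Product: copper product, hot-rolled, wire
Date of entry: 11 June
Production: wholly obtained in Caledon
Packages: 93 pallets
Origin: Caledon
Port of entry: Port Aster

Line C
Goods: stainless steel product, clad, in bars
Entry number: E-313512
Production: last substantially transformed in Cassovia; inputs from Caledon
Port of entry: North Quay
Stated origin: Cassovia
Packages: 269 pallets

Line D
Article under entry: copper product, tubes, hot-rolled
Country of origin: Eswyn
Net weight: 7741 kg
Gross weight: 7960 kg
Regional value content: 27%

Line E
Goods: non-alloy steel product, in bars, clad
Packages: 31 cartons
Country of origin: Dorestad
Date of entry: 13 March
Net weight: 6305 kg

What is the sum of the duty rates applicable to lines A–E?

121%

Line A: non-alloy steel → 19.4; in bars → 19.4.1; cold-drawn → 19.4.1.1. Scheduled 26%. quota on 19.4.1 exhausted → over-quota 45%; Eswyn agreement on 19.4: RVC ≥ 45% → 8% available; preferential 8%. → 8%.
Line B: copper → 19.3; wire → 19.3.3; hot-rolled → 19.3.3.1. Scheduled 3%. Caledon agreement on 19.4.2.2: 19.3.3.1 not covered. → 3%.
Line C: stainless steel → 19.1; in bars → 19.1.2; clad → 19.1.2.1. Scheduled 18%. Cassovia agreement on 19.1: not wholly obtained; anti-dumping (Cassovia, 19.1): +25%; total 18% + 25% = 43%. → 43%.
Line D: copper → 19.3; tubes → 19.3.1; hot-rolled → 19.3.1.1. Scheduled 22%. Eswyn agreement on 19.4: 19.3.1.1 not covered. → 22%.
Line E: non-alloy steel → 19.4; in bars → 19.4.1; clad → 19.4.1.3. Scheduled 13%. quota on 19.4.1 exhausted → over-quota 45%. → 45%.
Sum: 8% + 3% + 43% + 22% + 45% = 121%.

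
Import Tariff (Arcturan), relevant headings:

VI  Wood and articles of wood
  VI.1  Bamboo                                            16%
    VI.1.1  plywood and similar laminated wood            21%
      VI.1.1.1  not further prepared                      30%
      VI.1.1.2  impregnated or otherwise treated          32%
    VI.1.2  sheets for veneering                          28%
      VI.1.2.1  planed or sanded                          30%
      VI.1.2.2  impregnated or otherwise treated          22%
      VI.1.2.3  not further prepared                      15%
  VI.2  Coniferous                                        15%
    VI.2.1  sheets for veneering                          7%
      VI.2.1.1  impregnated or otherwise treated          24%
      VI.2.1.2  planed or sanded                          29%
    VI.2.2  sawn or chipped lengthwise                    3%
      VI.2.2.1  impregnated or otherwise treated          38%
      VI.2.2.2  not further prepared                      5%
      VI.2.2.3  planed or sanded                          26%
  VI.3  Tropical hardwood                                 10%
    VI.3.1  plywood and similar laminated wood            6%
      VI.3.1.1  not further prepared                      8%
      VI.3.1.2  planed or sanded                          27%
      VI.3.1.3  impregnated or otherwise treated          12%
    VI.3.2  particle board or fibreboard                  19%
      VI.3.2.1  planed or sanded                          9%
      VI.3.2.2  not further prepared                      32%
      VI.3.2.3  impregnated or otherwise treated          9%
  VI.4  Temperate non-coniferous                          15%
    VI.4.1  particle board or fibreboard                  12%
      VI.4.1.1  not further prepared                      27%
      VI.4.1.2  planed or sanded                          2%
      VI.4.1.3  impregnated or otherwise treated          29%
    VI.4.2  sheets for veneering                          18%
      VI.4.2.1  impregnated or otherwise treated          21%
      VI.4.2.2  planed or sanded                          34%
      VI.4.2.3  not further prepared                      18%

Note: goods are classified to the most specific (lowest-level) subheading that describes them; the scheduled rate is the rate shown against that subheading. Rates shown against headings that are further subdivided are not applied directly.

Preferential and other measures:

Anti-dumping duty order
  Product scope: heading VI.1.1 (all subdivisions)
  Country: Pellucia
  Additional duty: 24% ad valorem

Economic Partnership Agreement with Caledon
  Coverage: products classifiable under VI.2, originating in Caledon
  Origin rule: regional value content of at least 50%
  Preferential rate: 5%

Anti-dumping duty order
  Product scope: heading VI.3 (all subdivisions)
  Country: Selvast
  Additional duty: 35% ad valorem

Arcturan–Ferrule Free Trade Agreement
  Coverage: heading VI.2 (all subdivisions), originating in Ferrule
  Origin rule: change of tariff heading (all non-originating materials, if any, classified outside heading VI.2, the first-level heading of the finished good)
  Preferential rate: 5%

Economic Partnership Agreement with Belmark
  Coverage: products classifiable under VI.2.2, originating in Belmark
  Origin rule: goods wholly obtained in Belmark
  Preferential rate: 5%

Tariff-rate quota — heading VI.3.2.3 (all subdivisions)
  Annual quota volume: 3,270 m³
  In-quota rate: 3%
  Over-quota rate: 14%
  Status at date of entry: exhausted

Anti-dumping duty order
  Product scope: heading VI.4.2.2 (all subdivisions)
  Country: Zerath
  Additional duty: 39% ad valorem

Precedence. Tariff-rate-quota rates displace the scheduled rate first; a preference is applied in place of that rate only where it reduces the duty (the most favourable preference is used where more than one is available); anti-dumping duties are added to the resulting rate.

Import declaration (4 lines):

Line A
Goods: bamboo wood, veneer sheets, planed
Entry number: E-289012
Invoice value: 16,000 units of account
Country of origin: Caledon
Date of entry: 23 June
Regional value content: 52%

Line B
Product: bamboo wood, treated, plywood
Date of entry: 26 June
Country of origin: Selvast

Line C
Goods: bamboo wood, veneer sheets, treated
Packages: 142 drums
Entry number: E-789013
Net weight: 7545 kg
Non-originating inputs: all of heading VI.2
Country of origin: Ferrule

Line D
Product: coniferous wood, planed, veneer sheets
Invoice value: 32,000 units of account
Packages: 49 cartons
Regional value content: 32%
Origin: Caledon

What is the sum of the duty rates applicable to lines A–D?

113%

Line A: bamboo → VI.1; veneer sheets → VI.1.2; planed → VI.1.2.1. Scheduled 30%. Caledon agreement on VI.2: VI.1.2.1 not covered. → 30%.
Line B: bamboo → VI.1; plywood → VI.1.1; treated → VI.1.1.2. Scheduled 32%. No special measure applies. → 32%.
Line C: bamboo → VI.1; veneer sheets → VI.1.2; treated → VI.1.2.2. Scheduled 22%. Ferrule agreement on VI.2: VI.1.2.2 not covered. → 22%.
Line D: coniferous → VI.2; veneer sheets → VI.2.1; planed → VI.2.1.2. Scheduled 29%. Caledon agreement on VI.2: RVC < 50%. → 29%.
Sum: 30% + 32% + 22% + 29% = 113%.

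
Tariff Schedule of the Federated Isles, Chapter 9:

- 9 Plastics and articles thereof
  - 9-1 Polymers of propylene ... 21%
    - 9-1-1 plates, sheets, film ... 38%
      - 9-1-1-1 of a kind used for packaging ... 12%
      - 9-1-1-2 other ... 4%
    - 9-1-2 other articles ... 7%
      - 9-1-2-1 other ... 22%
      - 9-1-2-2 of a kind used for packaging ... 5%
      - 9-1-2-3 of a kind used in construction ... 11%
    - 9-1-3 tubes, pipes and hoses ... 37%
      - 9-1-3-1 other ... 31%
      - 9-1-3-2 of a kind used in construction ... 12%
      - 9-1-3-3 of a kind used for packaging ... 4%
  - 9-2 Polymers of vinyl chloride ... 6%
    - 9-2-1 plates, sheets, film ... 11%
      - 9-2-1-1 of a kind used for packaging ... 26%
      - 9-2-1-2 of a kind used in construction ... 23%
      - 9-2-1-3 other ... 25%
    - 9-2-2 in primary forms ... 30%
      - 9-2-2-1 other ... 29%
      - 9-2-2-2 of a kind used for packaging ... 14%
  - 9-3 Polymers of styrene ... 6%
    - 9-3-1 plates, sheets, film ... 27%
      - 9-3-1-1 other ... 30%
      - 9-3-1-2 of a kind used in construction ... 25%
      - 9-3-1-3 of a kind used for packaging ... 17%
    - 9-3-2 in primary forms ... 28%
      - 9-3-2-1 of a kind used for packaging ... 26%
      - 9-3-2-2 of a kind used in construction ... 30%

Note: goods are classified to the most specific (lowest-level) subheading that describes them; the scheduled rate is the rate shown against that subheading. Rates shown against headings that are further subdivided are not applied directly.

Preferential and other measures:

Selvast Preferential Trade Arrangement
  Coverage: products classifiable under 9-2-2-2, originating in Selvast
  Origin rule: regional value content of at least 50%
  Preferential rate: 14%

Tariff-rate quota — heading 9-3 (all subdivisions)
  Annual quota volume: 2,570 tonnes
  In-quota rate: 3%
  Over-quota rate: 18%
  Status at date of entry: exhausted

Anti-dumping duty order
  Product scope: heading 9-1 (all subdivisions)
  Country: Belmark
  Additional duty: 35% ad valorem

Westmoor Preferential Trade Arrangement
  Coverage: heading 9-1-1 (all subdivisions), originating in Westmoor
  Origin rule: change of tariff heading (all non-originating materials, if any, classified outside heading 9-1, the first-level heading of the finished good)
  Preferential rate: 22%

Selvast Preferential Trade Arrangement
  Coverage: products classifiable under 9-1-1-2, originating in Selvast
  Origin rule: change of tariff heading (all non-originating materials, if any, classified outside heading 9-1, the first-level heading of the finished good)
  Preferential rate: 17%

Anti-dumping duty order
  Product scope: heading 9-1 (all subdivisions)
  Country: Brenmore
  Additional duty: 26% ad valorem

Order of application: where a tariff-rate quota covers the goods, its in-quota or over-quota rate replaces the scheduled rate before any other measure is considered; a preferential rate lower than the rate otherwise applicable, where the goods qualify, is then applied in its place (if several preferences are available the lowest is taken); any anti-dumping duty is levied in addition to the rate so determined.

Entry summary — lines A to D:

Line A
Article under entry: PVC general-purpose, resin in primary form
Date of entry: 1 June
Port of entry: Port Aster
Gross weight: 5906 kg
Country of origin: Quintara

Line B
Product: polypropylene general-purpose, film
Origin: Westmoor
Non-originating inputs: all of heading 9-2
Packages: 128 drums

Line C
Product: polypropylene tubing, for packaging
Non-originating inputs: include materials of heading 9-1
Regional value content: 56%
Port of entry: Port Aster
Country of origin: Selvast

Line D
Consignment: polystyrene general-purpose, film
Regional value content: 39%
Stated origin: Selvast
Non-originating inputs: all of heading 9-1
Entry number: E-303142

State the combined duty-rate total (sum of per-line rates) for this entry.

Line A: PVC → 9-2; resin in primary form → 9-2-2; general-purpose → 9-2-2-1. Scheduled 29%. No special measure applies. → 29%.
Line B: polypropylene → 9-1; film → 9-1-1; general-purpose → 9-1-1-2. Scheduled 4%. Westmoor agreement on 9-1-1: CTH met → 22% available; preference 22% not lower than 4% → no reduction. → 4%.
Line C: polypropylene → 9-1; tubing → 9-1-3; for packaging → 9-1-3-3. Scheduled 4%. Selvast agreement on 9-2-2-2: 9-1-3-3 not covered; Selvast agreement on 9-1-1-2: 9-1-3-3 not covered. → 4%.
Line D: polystyrene → 9-3; film → 9-3-1; general-purpose → 9-3-1-1. Scheduled 30%. quota on 9-3 exhausted → over-quota 18%; Selvast agreement on 9-2-2-2: 9-3-1-1 not covered; Selvast agreement on 9-1-1-2: 9-3-1-1 not covered. → 18%.
Sum: 29% + 4% + 4% + 18% = 55%.

55%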